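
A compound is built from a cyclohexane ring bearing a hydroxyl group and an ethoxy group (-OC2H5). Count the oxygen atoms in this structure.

2

Atom tally by fragment:
  cyclohexane ring core → C:6 H:12
  (− 2 ring H displaced by substituents)
  + OH → O:1 H:1
  + OC2H5 → C:2 H:5 O:1
Element totals:
  C: 8
  H: 16
  O: 2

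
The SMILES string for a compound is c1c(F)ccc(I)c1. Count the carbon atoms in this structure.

Atom tally by fragment:
  benzene ring core → C:6 H:6
  (− 2 ring H displaced by substituents)
  + F → F:1
  + I → I:1
Element totals:
  C: 6
  H: 4
  F: 1
  I: 1

6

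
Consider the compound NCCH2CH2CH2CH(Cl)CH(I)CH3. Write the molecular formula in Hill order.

Element totals:
  C: 7
  H: 11
  Cl: 1
  I: 1
  N: 1

C7H11ClIN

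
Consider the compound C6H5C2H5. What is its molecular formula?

Atom tally by fragment:
  benzene ring core → C:6 H:6
  (− 1 ring H displaced by substituents)
  + C2H5 → C:2 H:5
Element totals:
  C: 8
  H: 10

C8H10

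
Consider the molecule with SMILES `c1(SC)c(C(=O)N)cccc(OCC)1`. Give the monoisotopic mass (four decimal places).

Atom tally by fragment:
  benzene ring core → C:6 H:6
  (− 3 ring H displaced by substituents)
  + SCH3 → C:1 H:3 S:1
  + CONH2 → C:1 H:2 O:1 N:1
  + OC2H5 → C:2 H:5 O:1
Element totals:
  C: 10
  H: 13
  N: 1
  O: 2
  S: 1
Molecular formula: C10H13NO2S.
  M = 10(12.0) + 13(1.007825) + 14.003074 + 2(15.994915) + 31.972071
    = 120.000000 + 13.101725 + 14.003074 + 31.989830 + 31.972071 = 211.066700

211.0667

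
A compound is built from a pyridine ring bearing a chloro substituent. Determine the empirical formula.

Atom tally by fragment:
  pyridine ring core → C:5 H:5 N:1
  (− 1 ring H displaced by substituents)
  + Cl → Cl:1
Element totals:
  C: 5
  H: 4
  Cl: 1
  N: 1
Molecular formula: C5H4ClN.
gcd of subscripts (5, 1, 4, 1) = 1, so the empirical formula equals the molecular formula.

C5H4ClN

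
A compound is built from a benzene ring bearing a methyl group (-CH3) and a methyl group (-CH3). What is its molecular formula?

Atom tally by fragment:
  benzene ring core → C:6 H:6
  (− 2 ring H displaced by substituents)
  + CH3 → C:1 H:3
  + CH3 → C:1 H:3
Element totals:
  C: 8
  H: 10

C8H10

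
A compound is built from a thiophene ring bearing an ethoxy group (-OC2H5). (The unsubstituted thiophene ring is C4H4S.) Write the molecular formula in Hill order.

Atom tally by fragment:
  thiophene ring core → C:4 H:4 S:1
  (− 1 ring H displaced by substituents)
  + OC2H5 → C:2 H:5 O:1
Element totals:
  C: 6
  H: 8
  O: 1
  S: 1

C6H8OS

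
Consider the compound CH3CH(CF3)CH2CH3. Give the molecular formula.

C5H9F3

Atom tally by fragment:
  CH3 → C:1 H:3
  CH(CF3) → C:2 H:1 F:3
  CH2 → C:1 H:2
  CH3 → C:1 H:3
Element totals:
  C: 5
  H: 9
  F: 3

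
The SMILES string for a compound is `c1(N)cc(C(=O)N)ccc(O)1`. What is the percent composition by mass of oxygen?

Atom tally by fragment:
  benzene ring core → C:6 H:6
  (− 3 ring H displaced by substituents)
  + NH2 → N:1 H:2
  + CONH2 → C:1 H:2 O:1 N:1
  + OH → O:1 H:1
Element totals:
  C: 7
  H: 8
  N: 2
  O: 2
Molecular formula: C7H8N2O2.
Molar mass = 152.153 g/mol.
Mass from O: 2 × 15.999 = 31.998 g/mol.
%O = 31.998 / 152.153 × 100 = 21.03%.

21.03%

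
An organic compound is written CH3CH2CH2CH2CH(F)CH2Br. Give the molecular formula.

Atom tally by fragment:
  CH3 → C:1 H:3
  CH2 → C:1 H:2
  CH2 → C:1 H:2
  CH2 → C:1 H:2
  CH(F) → C:1 H:1 F:1
  CH2Br → C:1 H:2 Br:1
Element totals:
  C: 6
  H: 12
  Br: 1
  F: 1

C6H12BrF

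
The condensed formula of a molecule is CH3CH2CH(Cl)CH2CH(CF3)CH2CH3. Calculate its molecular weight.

Element totals:
  C: 8
  H: 14
  Cl: 1
  F: 3
Molecular formula: C8H14ClF3.
  M = 8(12.011) + 14(1.008) + 35.45 + 3(18.998)
    = 96.088 + 14.112 + 35.450 + 56.994 = 202.644

202.64 g/mol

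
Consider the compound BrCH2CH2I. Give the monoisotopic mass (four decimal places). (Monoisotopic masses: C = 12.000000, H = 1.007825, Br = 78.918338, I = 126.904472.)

233.8541

Element totals:
  C: 2
  H: 4
  Br: 1
  I: 1
Molecular formula: C2H4BrI.
  M = 2(12.0) + 4(1.007825) + 78.918338 + 126.904472
    = 24.000000 + 4.031300 + 78.918338 + 126.904472 = 233.854110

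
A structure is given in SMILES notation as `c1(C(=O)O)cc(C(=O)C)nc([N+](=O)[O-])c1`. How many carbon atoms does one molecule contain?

Atom tally by fragment:
  pyridine ring core → C:5 H:5 N:1
  (− 3 ring H displaced by substituents)
  + COOH → C:1 H:1 O:2
  + COCH3 → C:2 H:3 O:1
  + NO2 → N:1 O:2
Element totals:
  C: 8
  H: 6
  N: 2
  O: 5

8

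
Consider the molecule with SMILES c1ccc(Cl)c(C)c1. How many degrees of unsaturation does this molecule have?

4

Atom tally by fragment:
  benzene ring core → C:6 H:6
  (− 2 ring H displaced by substituents)
  + Cl → Cl:1
  + CH3 → C:1 H:3
Element totals:
  C: 7
  H: 7
  Cl: 1
Molecular formula: C7H7Cl.
DoU = (2C + 2 + N − H − X) / 2 = (2·7 + 2 + 0 − 7 − 1) / 2 = 4.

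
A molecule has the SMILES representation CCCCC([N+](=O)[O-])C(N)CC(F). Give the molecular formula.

Atom tally by fragment:
  CH3 → C:1 H:3
  CH2 → C:1 H:2
  CH2 → C:1 H:2
  CH2 → C:1 H:2
  CH(NO2) → C:1 H:1 N:1 O:2
  CH(NH2) → C:1 H:3 N:1
  CH2 → C:1 H:2
  CH2F → C:1 H:2 F:1
Element totals:
  C: 8
  H: 17
  F: 1
  N: 2
  O: 2

C8H17FN2O2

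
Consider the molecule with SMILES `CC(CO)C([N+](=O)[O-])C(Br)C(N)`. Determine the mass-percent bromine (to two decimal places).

33.14%

Atom tally by fragment:
  CH3 → C:1 H:3
  CH(CH2OH) → C:2 H:4 O:1
  CH(NO2) → C:1 H:1 N:1 O:2
  CH(Br) → C:1 H:1 Br:1
  CH2NH2 → C:1 H:4 N:1
Element totals:
  C: 6
  H: 13
  Br: 1
  N: 2
  O: 3
Molecular formula: C6H13BrN2O3.
Molar mass = 241.085 g/mol.
Mass from Br: 1 × 79.904 = 79.904 g/mol.
%Br = 79.904 / 241.085 × 100 = 33.14%.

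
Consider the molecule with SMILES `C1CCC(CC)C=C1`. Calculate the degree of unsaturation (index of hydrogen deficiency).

Atom tally by fragment:
  cyclohexene ring core → C:6 H:10
  (− 1 ring H displaced by substituents)
  + C2H5 → C:2 H:5
Element totals:
  C: 8
  H: 14
Molecular formula: C8H14.
DoU = (2C + 2 + N − H − X) / 2 = (2·8 + 2 + 0 − 14 − 0) / 2 = 2.

2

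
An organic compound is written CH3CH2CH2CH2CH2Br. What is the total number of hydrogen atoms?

Element totals:
  C: 5
  H: 11
  Br: 1

11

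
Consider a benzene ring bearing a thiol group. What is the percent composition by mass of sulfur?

29.10%

Atom tally by fragment:
  benzene ring core → C:6 H:6
  (− 1 ring H displaced by substituents)
  + SH → S:1 H:1
Element totals:
  C: 6
  H: 6
  S: 1
Molecular formula: C6H6S.
Molar mass = 110.174 g/mol.
Mass from S: 1 × 32.06 = 32.060 g/mol.
%S = 32.060 / 110.174 × 100 = 29.10%.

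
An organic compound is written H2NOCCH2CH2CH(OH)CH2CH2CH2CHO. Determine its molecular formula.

Atom tally by fragment:
  H2NOCCH2 → C:2 H:4 O:1 N:1
  CH2 → C:1 H:2
  CH(OH) → C:1 H:2 O:1
  CH2 → C:1 H:2
  CH2 → C:1 H:2
  CH2CHO → C:2 H:3 O:1
Element totals:
  C: 8
  H: 15
  N: 1
  O: 3

C8H15NO3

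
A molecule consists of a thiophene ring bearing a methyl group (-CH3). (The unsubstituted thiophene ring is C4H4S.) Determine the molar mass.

Atom tally by fragment:
  thiophene ring core → C:4 H:4 S:1
  (− 1 ring H displaced by substituents)
  + CH3 → C:1 H:3
Element totals:
  C: 5
  H: 6
  S: 1
Molecular formula: C5H6S.
  M = 5(12.011) + 6(1.008) + 32.06
    = 60.055 + 6.048 + 32.060 = 98.163

98.16 g/mol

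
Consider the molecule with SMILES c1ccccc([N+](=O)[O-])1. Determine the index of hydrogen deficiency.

5

Atom tally by fragment:
  benzene ring core → C:6 H:6
  (− 1 ring H displaced by substituents)
  + NO2 → N:1 O:2
Element totals:
  C: 6
  H: 5
  N: 1
  O: 2
Molecular formula: C6H5NO2.
DoU = (2C + 2 + N − H − X) / 2 = (2·6 + 2 + 1 − 5 − 0) / 2 = 5.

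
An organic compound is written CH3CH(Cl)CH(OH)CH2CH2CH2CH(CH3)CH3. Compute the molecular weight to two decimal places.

178.70 g/mol

Element totals:
  C: 9
  H: 19
  Cl: 1
  O: 1
Molecular formula: C9H19ClO.
  M = 9(12.011) + 19(1.008) + 35.45 + 15.999
    = 108.099 + 19.152 + 35.450 + 15.999 = 178.700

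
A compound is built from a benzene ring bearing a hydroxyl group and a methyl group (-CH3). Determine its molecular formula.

Atom tally by fragment:
  benzene ring core → C:6 H:6
  (− 2 ring H displaced by substituents)
  + OH → O:1 H:1
  + CH3 → C:1 H:3
Element totals:
  C: 7
  H: 8
  O: 1

C7H8O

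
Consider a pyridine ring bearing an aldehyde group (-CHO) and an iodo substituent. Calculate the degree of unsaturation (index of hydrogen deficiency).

Atom tally by fragment:
  pyridine ring core → C:5 H:5 N:1
  (− 2 ring H displaced by substituents)
  + CHO → C:1 H:1 O:1
  + I → I:1
Element totals:
  C: 6
  H: 4
  I: 1
  N: 1
  O: 1
Molecular formula: C6H4INO.
DoU = (2C + 2 + N − H − X) / 2 = (2·6 + 2 + 1 − 4 − 1) / 2 = 5.

5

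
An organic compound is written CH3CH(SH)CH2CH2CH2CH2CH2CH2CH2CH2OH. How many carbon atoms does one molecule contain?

10

Element totals:
  C: 10
  H: 22
  O: 1
  S: 1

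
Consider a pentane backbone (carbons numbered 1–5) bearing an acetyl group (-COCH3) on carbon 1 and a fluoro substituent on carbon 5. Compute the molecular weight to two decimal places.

132.18 g/mol

Atom tally by fragment:
  CH3COCH2 → C:3 H:5 O:1
  CH2 → C:1 H:2
  CH2 → C:1 H:2
  CH2 → C:1 H:2
  CH2F → C:1 H:2 F:1
Element totals:
  C: 7
  H: 13
  F: 1
  O: 1
Molecular formula: C7H13FO.
  M = 7(12.011) + 13(1.008) + 18.998 + 15.999
    = 84.077 + 13.104 + 18.998 + 15.999 = 132.178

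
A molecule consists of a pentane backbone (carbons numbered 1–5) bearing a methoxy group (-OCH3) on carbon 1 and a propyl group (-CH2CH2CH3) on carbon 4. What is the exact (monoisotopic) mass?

144.1514

Atom tally by fragment:
  CH3OCH2 → C:2 H:5 O:1
  CH2 → C:1 H:2
  CH2 → C:1 H:2
  CH(CH2CH2CH3) → C:4 H:8
  CH3 → C:1 H:3
Element totals:
  C: 9
  H: 20
  O: 1
Molecular formula: C9H20O.
  M = 9(12.0) + 20(1.007825) + 15.994915
    = 108.000000 + 20.156500 + 15.994915 = 144.151415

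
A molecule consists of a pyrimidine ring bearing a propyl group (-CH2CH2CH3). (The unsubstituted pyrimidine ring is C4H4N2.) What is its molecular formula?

Atom tally by fragment:
  pyrimidine ring core → C:4 H:4 N:2
  (− 1 ring H displaced by substituents)
  + CH2CH2CH3 → C:3 H:7
Element totals:
  C: 7
  H: 10
  N: 2

C7H10N2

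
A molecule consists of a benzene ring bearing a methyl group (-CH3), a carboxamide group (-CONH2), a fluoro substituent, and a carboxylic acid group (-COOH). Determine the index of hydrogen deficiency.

6

Atom tally by fragment:
  benzene ring core → C:6 H:6
  (− 4 ring H displaced by substituents)
  + CH3 → C:1 H:3
  + CONH2 → C:1 H:2 O:1 N:1
  + F → F:1
  + COOH → C:1 H:1 O:2
Element totals:
  C: 9
  H: 8
  F: 1
  N: 1
  O: 3
Molecular formula: C9H8FNO3.
DoU = (2C + 2 + N − H − X) / 2 = (2·9 + 2 + 1 − 8 − 1) / 2 = 6.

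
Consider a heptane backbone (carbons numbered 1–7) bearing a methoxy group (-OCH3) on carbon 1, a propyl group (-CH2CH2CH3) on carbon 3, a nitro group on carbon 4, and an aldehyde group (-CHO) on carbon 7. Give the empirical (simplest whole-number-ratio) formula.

Atom tally by fragment:
  CH3OCH2 → C:2 H:5 O:1
  CH2 → C:1 H:2
  CH(CH2CH2CH3) → C:4 H:8
  CH(NO2) → C:1 H:1 N:1 O:2
  CH2 → C:1 H:2
  CH2 → C:1 H:2
  CH2CHO → C:2 H:3 O:1
Element totals:
  C: 12
  H: 23
  N: 1
  O: 4
Molecular formula: C12H23NO4.
gcd of subscripts (12, 23, 1, 4) = 1, so the empirical formula equals the molecular formula.

C12H23NO4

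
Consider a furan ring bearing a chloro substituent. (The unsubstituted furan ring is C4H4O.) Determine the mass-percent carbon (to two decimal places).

46.86%

Atom tally by fragment:
  furan ring core → C:4 H:4 O:1
  (− 1 ring H displaced by substituents)
  + Cl → Cl:1
Element totals:
  C: 4
  H: 3
  Cl: 1
  O: 1
Molecular formula: C4H3ClO.
Molar mass = 102.517 g/mol.
Mass from C: 4 × 12.011 = 48.044 g/mol.
%C = 48.044 / 102.517 × 100 = 46.86%.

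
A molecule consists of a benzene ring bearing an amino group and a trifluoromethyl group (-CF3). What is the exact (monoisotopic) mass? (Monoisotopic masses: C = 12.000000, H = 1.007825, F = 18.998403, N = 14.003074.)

Atom tally by fragment:
  benzene ring core → C:6 H:6
  (− 2 ring H displaced by substituents)
  + NH2 → N:1 H:2
  + CF3 → C:1 F:3
Element totals:
  C: 7
  H: 6
  F: 3
  N: 1
Molecular formula: C7H6F3N.
  M = 7(12.0) + 6(1.007825) + 3(18.998403) + 14.003074
    = 84.000000 + 6.046950 + 56.995209 + 14.003074 = 161.045233

161.0452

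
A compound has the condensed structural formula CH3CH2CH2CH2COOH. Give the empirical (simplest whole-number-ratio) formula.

Atom tally by fragment:
  CH3 → C:1 H:3
  CH2 → C:1 H:2
  CH2 → C:1 H:2
  CH2COOH → C:2 H:3 O:2
Element totals:
  C: 5
  H: 10
  O: 2
Molecular formula: C5H10O2.
gcd of subscripts (5, 10, 2) = 1, so the empirical formula equals the molecular formula.

C5H10O2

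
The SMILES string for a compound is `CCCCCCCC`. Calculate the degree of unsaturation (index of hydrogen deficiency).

0

Atom tally by fragment:
  CH3 → C:1 H:3
  CH2 → C:1 H:2
  CH2 → C:1 H:2
  CH2 → C:1 H:2
  CH2 → C:1 H:2
  CH2 → C:1 H:2
  CH2 → C:1 H:2
  CH3 → C:1 H:3
Element totals:
  C: 8
  H: 18
Molecular formula: C8H18.
DoU = (2C + 2 + N − H − X) / 2 = (2·8 + 2 + 0 − 18 − 0) / 2 = 0.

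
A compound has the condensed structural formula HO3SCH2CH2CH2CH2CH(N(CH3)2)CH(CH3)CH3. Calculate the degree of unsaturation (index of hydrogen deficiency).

0

Atom tally by fragment:
  HO3SCH2 → C:1 H:3 S:1 O:3
  CH2 → C:1 H:2
  CH2 → C:1 H:2
  CH2 → C:1 H:2
  CH(N(CH3)2) → C:3 H:7 N:1
  CH(CH3) → C:2 H:4
  CH3 → C:1 H:3
Element totals:
  C: 10
  H: 23
  N: 1
  O: 3
  S: 1
Molecular formula: C10H23NO3S.
DoU = (2C + 2 + N − H − X) / 2 = (2·10 + 2 + 1 − 23 − 0) / 2 = 0.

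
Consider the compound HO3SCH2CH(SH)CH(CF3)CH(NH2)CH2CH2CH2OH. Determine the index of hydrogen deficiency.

Element totals:
  C: 8
  H: 16
  F: 3
  N: 1
  O: 4
  S: 2
Molecular formula: C8H16F3NO4S2.
DoU = (2C + 2 + N − H − X) / 2 = (2·8 + 2 + 1 − 16 − 3) / 2 = 0.

0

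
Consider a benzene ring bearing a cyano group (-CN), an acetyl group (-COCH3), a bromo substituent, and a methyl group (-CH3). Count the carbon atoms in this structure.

Atom tally by fragment:
  benzene ring core → C:6 H:6
  (− 4 ring H displaced by substituents)
  + CN → C:1 N:1
  + COCH3 → C:2 H:3 O:1
  + Br → Br:1
  + CH3 → C:1 H:3
Element totals:
  C: 10
  H: 8
  Br: 1
  N: 1
  O: 1

10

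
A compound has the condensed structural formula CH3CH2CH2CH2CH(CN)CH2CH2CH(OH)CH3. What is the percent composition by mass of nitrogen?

8.28%

Element totals:
  C: 10
  H: 19
  N: 1
  O: 1
Molecular formula: C10H19NO.
Molar mass = 169.268 g/mol.
Mass from N: 1 × 14.007 = 14.007 g/mol.
%N = 14.007 / 169.268 × 100 = 8.28%.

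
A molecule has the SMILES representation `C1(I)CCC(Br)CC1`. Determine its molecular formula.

Atom tally by fragment:
  cyclohexane ring core → C:6 H:12
  (− 2 ring H displaced by substituents)
  + I → I:1
  + Br → Br:1
Element totals:
  C: 6
  H: 10
  Br: 1
  I: 1

C6H10BrI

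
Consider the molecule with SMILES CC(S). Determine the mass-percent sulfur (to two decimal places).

Atom tally by fragment:
  CH3 → C:1 H:3
  CH2SH → C:1 H:3 S:1
Element totals:
  C: 2
  H: 6
  S: 1
Molecular formula: C2H6S.
Molar mass = 62.130 g/mol.
Mass from S: 1 × 32.06 = 32.060 g/mol.
%S = 32.060 / 62.130 × 100 = 51.60%.

51.60%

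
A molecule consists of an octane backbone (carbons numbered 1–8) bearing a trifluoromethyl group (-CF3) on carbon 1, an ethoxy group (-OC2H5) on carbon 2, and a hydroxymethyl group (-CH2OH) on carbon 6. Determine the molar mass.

256.31 g/mol

Atom tally by fragment:
  F3CCH2 → C:2 H:2 F:3
  CH(OC2H5) → C:3 H:6 O:1
  CH2 → C:1 H:2
  CH2 → C:1 H:2
  CH2 → C:1 H:2
  CH(CH2OH) → C:2 H:4 O:1
  CH2 → C:1 H:2
  CH3 → C:1 H:3
Element totals:
  C: 12
  H: 23
  F: 3
  O: 2
Molecular formula: C12H23F3O2.
  M = 12(12.011) + 23(1.008) + 3(18.998) + 2(15.999)
    = 144.132 + 23.184 + 56.994 + 31.998 = 256.308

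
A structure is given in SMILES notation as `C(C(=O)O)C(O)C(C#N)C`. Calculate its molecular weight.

Atom tally by fragment:
  HOOCCH2 → C:2 H:3 O:2
  CH(OH) → C:1 H:2 O:1
  CH(CN) → C:2 H:1 N:1
  CH3 → C:1 H:3
Element totals:
  C: 6
  H: 9
  N: 1
  O: 3
Molecular formula: C6H9NO3.
  M = 6(12.011) + 9(1.008) + 14.007 + 3(15.999)
    = 72.066 + 9.072 + 14.007 + 47.997 = 143.142

143.14 g/mol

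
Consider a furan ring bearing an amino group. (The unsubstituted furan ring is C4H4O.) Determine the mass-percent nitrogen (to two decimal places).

Atom tally by fragment:
  furan ring core → C:4 H:4 O:1
  (− 1 ring H displaced by substituents)
  + NH2 → N:1 H:2
Element totals:
  C: 4
  H: 5
  N: 1
  O: 1
Molecular formula: C4H5NO.
Molar mass = 83.090 g/mol.
Mass from N: 1 × 14.007 = 14.007 g/mol.
%N = 14.007 / 83.090 × 100 = 16.86%.

16.86%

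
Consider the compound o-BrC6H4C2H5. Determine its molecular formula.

C8H9Br

Atom tally by fragment:
  benzene ring core → C:6 H:6
  (− 2 ring H displaced by substituents)
  + Br → Br:1
  + C2H5 → C:2 H:5
Element totals:
  C: 8
  H: 9
  Br: 1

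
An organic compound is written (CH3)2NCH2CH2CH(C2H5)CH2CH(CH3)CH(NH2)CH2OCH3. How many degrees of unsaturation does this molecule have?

0

Element totals:
  C: 13
  H: 30
  N: 2
  O: 1
Molecular formula: C13H30N2O.
DoU = (2C + 2 + N − H − X) / 2 = (2·13 + 2 + 2 − 30 − 0) / 2 = 0.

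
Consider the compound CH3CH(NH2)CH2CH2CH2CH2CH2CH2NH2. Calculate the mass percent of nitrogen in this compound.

Atom tally by fragment:
  CH3 → C:1 H:3
  CH(NH2) → C:1 H:3 N:1
  CH2 → C:1 H:2
  CH2 → C:1 H:2
  CH2 → C:1 H:2
  CH2 → C:1 H:2
  CH2 → C:1 H:2
  CH2NH2 → C:1 H:4 N:1
Element totals:
  C: 8
  H: 20
  N: 2
Molecular formula: C8H20N2.
Molar mass = 144.262 g/mol.
Mass from N: 2 × 14.007 = 28.014 g/mol.
%N = 28.014 / 144.262 × 100 = 19.42%.

19.42%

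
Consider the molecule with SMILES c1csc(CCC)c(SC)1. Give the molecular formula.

Atom tally by fragment:
  thiophene ring core → C:4 H:4 S:1
  (− 2 ring H displaced by substituents)
  + CH2CH2CH3 → C:3 H:7
  + SCH3 → C:1 H:3 S:1
Element totals:
  C: 8
  H: 12
  S: 2

C8H12S2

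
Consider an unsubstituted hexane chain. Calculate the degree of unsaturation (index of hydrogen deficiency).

Atom tally by fragment:
  CH3 → C:1 H:3
  CH2 → C:1 H:2
  CH2 → C:1 H:2
  CH2 → C:1 H:2
  CH2 → C:1 H:2
  CH3 → C:1 H:3
Element totals:
  C: 6
  H: 14
Molecular formula: C6H14.
DoU = (2C + 2 + N − H − X) / 2 = (2·6 + 2 + 0 − 14 − 0) / 2 = 0.

0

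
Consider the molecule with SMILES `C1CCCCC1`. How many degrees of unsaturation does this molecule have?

Atom tally by fragment:
  cyclohexane ring core → C:6 H:12
Element totals:
  C: 6
  H: 12
Molecular formula: C6H12.
DoU = (2C + 2 + N − H − X) / 2 = (2·6 + 2 + 0 − 12 − 0) / 2 = 1.

1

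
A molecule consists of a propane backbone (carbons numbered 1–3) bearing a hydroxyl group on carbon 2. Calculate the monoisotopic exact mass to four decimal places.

60.0575

Atom tally by fragment:
  CH3 → C:1 H:3
  CH(OH) → C:1 H:2 O:1
  CH3 → C:1 H:3
Element totals:
  C: 3
  H: 8
  O: 1
Molecular formula: C3H8O.
  M = 3(12.0) + 8(1.007825) + 15.994915
    = 36.000000 + 8.062600 + 15.994915 = 60.057515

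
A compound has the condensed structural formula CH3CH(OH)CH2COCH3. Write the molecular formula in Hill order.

Element totals:
  C: 5
  H: 10
  O: 2

C5H10O2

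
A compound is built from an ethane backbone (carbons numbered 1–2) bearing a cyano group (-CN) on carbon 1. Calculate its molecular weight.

55.08 g/mol

Atom tally by fragment:
  NCCH2 → C:2 H:2 N:1
  CH3 → C:1 H:3
Element totals:
  C: 3
  H: 5
  N: 1
Molecular formula: C3H5N.
  M = 3(12.011) + 5(1.008) + 14.007
    = 36.033 + 5.040 + 14.007 = 55.080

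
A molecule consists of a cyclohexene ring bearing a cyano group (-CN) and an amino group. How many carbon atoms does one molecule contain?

7

Atom tally by fragment:
  cyclohexene ring core → C:6 H:10
  (− 2 ring H displaced by substituents)
  + CN → C:1 N:1
  + NH2 → N:1 H:2
Element totals:
  C: 7
  H: 10
  N: 2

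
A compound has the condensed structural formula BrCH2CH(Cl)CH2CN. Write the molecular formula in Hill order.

Atom tally by fragment:
  BrCH2 → C:1 H:2 Br:1
  CH(Cl) → C:1 H:1 Cl:1
  CH2CN → C:2 H:2 N:1
Element totals:
  C: 4
  H: 5
  Br: 1
  Cl: 1
  N: 1

C4H5BrClN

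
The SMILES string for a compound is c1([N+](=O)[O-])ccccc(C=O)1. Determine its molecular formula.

C7H5NO3

Atom tally by fragment:
  benzene ring core → C:6 H:6
  (− 2 ring H displaced by substituents)
  + NO2 → N:1 O:2
  + CHO → C:1 H:1 O:1
Element totals:
  C: 7
  H: 5
  N: 1
  O: 3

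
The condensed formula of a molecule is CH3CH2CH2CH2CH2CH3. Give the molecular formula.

Element totals:
  C: 6
  H: 14

C6H14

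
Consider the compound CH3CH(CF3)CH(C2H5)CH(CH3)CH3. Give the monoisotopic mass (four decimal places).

Atom tally by fragment:
  CH3 → C:1 H:3
  CH(CF3) → C:2 H:1 F:3
  CH(C2H5) → C:3 H:6
  CH(CH3) → C:2 H:4
  CH3 → C:1 H:3
Element totals:
  C: 9
  H: 17
  F: 3
Molecular formula: C9H17F3.
  M = 9(12.0) + 17(1.007825) + 3(18.998403)
    = 108.000000 + 17.133025 + 56.995209 = 182.128234

182.1282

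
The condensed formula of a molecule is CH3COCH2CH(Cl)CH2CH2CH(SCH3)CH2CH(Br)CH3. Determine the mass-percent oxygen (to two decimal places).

5.07%

Atom tally by fragment:
  CH3COCH2 → C:3 H:5 O:1
  CH(Cl) → C:1 H:1 Cl:1
  CH2 → C:1 H:2
  CH2 → C:1 H:2
  CH(SCH3) → C:2 H:4 S:1
  CH2 → C:1 H:2
  CH(Br) → C:1 H:1 Br:1
  CH3 → C:1 H:3
Element totals:
  C: 11
  H: 20
  Br: 1
  Cl: 1
  O: 1
  S: 1
Molecular formula: C11H20BrClOS.
Molar mass = 315.694 g/mol.
Mass from O: 1 × 15.999 = 15.999 g/mol.
%O = 15.999 / 315.694 × 100 = 5.07%.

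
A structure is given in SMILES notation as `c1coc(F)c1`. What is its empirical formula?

Atom tally by fragment:
  furan ring core → C:4 H:4 O:1
  (− 1 ring H displaced by substituents)
  + F → F:1
Element totals:
  C: 4
  H: 3
  F: 1
  O: 1
Molecular formula: C4H3FO.
gcd of subscripts (4, 1, 3, 1) = 1, so the empirical formula equals the molecular formula.

C4H3FO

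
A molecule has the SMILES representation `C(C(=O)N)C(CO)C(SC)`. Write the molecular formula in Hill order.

Atom tally by fragment:
  H2NOCCH2 → C:2 H:4 O:1 N:1
  CH(CH2OH) → C:2 H:4 O:1
  CH2SCH3 → C:2 H:5 S:1
Element totals:
  C: 6
  H: 13
  N: 1
  O: 2
  S: 1

C6H13NO2S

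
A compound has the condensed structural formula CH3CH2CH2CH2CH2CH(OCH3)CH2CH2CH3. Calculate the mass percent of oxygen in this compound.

10.11%

Element totals:
  C: 10
  H: 22
  O: 1
Molecular formula: C10H22O.
Molar mass = 158.285 g/mol.
Mass from O: 1 × 15.999 = 15.999 g/mol.
%O = 15.999 / 158.285 × 100 = 10.11%.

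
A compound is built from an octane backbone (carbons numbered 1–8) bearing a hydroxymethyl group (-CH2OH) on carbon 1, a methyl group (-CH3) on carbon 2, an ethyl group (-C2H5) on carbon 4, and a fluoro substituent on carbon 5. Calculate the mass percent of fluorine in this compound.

Atom tally by fragment:
  HOCH2CH2 → C:2 H:5 O:1
  CH(CH3) → C:2 H:4
  CH2 → C:1 H:2
  CH(C2H5) → C:3 H:6
  CH(F) → C:1 H:1 F:1
  CH2 → C:1 H:2
  CH2 → C:1 H:2
  CH3 → C:1 H:3
Element totals:
  C: 12
  H: 25
  F: 1
  O: 1
Molecular formula: C12H25FO.
Molar mass = 204.329 g/mol.
Mass from F: 1 × 18.998 = 18.998 g/mol.
%F = 18.998 / 204.329 × 100 = 9.30%.

9.30%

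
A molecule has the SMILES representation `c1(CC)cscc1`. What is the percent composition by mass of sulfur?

Atom tally by fragment:
  thiophene ring core → C:4 H:4 S:1
  (− 1 ring H displaced by substituents)
  + C2H5 → C:2 H:5
Element totals:
  C: 6
  H: 8
  S: 1
Molecular formula: C6H8S.
Molar mass = 112.190 g/mol.
Mass from S: 1 × 32.06 = 32.060 g/mol.
%S = 32.060 / 112.190 × 100 = 28.58%.

28.58%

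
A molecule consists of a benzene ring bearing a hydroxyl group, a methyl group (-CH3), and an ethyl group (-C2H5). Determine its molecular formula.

Atom tally by fragment:
  benzene ring core → C:6 H:6
  (− 3 ring H displaced by substituents)
  + OH → O:1 H:1
  + CH3 → C:1 H:3
  + C2H5 → C:2 H:5
Element totals:
  C: 9
  H: 12
  O: 1

C9H12O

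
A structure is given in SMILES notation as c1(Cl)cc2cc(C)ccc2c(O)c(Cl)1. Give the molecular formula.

Atom tally by fragment:
  naphthalene ring system core → C:10 H:8
  (− 4 ring H displaced by substituents)
  + Cl → Cl:1
  + CH3 → C:1 H:3
  + OH → O:1 H:1
  + Cl → Cl:1
Element totals:
  C: 11
  H: 8
  Cl: 2
  O: 1

C11H8Cl2O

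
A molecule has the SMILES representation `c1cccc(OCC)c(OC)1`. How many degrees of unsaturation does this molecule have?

4

Atom tally by fragment:
  benzene ring core → C:6 H:6
  (− 2 ring H displaced by substituents)
  + OC2H5 → C:2 H:5 O:1
  + OCH3 → C:1 H:3 O:1
Element totals:
  C: 9
  H: 12
  O: 2
Molecular formula: C9H12O2.
DoU = (2C + 2 + N − H − X) / 2 = (2·9 + 2 + 0 − 12 − 0) / 2 = 4.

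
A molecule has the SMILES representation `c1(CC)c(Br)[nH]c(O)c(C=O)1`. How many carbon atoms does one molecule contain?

7

Atom tally by fragment:
  pyrrole ring core → C:4 H:5 N:1
  (− 4 ring H displaced by substituents)
  + C2H5 → C:2 H:5
  + Br → Br:1
  + OH → O:1 H:1
  + CHO → C:1 H:1 O:1
Element totals:
  C: 7
  H: 8
  Br: 1
  N: 1
  O: 2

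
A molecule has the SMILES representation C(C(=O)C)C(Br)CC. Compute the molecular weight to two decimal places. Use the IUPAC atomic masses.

179.06 g/mol

Atom tally by fragment:
  CH3COCH2 → C:3 H:5 O:1
  CH(Br) → C:1 H:1 Br:1
  CH2 → C:1 H:2
  CH3 → C:1 H:3
Element totals:
  C: 6
  H: 11
  Br: 1
  O: 1
Molecular formula: C6H11BrO.
  M = 6(12.011) + 11(1.008) + 79.904 + 15.999
    = 72.066 + 11.088 + 79.904 + 15.999 = 179.057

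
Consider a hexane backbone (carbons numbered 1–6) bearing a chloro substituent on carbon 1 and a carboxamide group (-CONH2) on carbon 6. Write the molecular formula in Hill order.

C7H14ClNO

Atom tally by fragment:
  ClCH2 → C:1 H:2 Cl:1
  CH2 → C:1 H:2
  CH2 → C:1 H:2
  CH2 → C:1 H:2
  CH2 → C:1 H:2
  CH2CONH2 → C:2 H:4 O:1 N:1
Element totals:
  C: 7
  H: 14
  Cl: 1
  N: 1
  O: 1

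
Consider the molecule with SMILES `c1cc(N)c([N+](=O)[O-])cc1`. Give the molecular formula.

C6H6N2O2

Atom tally by fragment:
  benzene ring core → C:6 H:6
  (− 2 ring H displaced by substituents)
  + NH2 → N:1 H:2
  + NO2 → N:1 O:2
Element totals:
  C: 6
  H: 6
  N: 2
  O: 2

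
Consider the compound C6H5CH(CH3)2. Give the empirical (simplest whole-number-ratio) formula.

Atom tally by fragment:
  benzene ring core → C:6 H:6
  (− 1 ring H displaced by substituents)
  + CH(CH3)2 → C:3 H:7
Element totals:
  C: 9
  H: 12
Molecular formula: C9H12.
gcd of subscripts = 3; dividing each by 3:
  C: 9/3 = 3
  H: 12/3 = 4

C3H4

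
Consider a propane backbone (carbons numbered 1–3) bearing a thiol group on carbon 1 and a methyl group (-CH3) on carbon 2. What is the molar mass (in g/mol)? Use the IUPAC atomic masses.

90.18 g/mol

Atom tally by fragment:
  HSCH2 → C:1 H:3 S:1
  CH(CH3) → C:2 H:4
  CH3 → C:1 H:3
Element totals:
  C: 4
  H: 10
  S: 1
Molecular formula: C4H10S.
  M = 4(12.011) + 10(1.008) + 32.06
    = 48.044 + 10.080 + 32.060 = 90.184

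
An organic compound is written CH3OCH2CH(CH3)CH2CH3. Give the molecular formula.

C6H14O

Atom tally by fragment:
  CH3OCH2 → C:2 H:5 O:1
  CH(CH3) → C:2 H:4
  CH2 → C:1 H:2
  CH3 → C:1 H:3
Element totals:
  C: 6
  H: 14
  O: 1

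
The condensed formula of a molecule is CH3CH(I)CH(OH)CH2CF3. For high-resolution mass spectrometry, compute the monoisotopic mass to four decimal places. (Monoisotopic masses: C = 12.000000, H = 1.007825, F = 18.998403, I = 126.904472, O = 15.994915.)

267.9572

Atom tally by fragment:
  CH3 → C:1 H:3
  CH(I) → C:1 H:1 I:1
  CH(OH) → C:1 H:2 O:1
  CH2CF3 → C:2 H:2 F:3
Element totals:
  C: 5
  H: 8
  F: 3
  I: 1
  O: 1
Molecular formula: C5H8F3IO.
  M = 5(12.0) + 8(1.007825) + 3(18.998403) + 126.904472 + 15.994915
    = 60.000000 + 8.062600 + 56.995209 + 126.904472 + 15.994915 = 267.957196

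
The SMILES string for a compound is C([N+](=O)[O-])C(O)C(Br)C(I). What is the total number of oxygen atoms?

Atom tally by fragment:
  O2NCH2 → C:1 H:2 N:1 O:2
  CH(OH) → C:1 H:2 O:1
  CH(Br) → C:1 H:1 Br:1
  CH2I → C:1 H:2 I:1
Element totals:
  C: 4
  H: 7
  Br: 1
  I: 1
  N: 1
  O: 3

3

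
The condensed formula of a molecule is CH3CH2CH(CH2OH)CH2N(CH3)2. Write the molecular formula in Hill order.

Element totals:
  C: 7
  H: 17
  N: 1
  O: 1

C7H17NO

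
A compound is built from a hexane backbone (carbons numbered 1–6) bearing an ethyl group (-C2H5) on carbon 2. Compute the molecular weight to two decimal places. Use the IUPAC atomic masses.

114.23 g/mol

Atom tally by fragment:
  CH3 → C:1 H:3
  CH(C2H5) → C:3 H:6
  CH2 → C:1 H:2
  CH2 → C:1 H:2
  CH2 → C:1 H:2
  CH3 → C:1 H:3
Element totals:
  C: 8
  H: 18
Molecular formula: C8H18.
  M = 8(12.011) + 18(1.008)
    = 96.088 + 18.144 = 114.232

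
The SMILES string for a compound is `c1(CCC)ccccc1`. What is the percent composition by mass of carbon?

89.94%

Atom tally by fragment:
  benzene ring core → C:6 H:6
  (− 1 ring H displaced by substituents)
  + CH2CH2CH3 → C:3 H:7
Element totals:
  C: 9
  H: 12
Molecular formula: C9H12.
Molar mass = 120.195 g/mol.
Mass from C: 9 × 12.011 = 108.099 g/mol.
%C = 108.099 / 120.195 × 100 = 89.94%.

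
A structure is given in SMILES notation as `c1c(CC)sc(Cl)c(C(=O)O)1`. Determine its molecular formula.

Atom tally by fragment:
  thiophene ring core → C:4 H:4 S:1
  (− 3 ring H displaced by substituents)
  + C2H5 → C:2 H:5
  + Cl → Cl:1
  + COOH → C:1 H:1 O:2
Element totals:
  C: 7
  H: 7
  Cl: 1
  O: 2
  S: 1

C7H7ClO2S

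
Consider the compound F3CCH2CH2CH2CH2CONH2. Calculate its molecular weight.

Atom tally by fragment:
  F3CCH2 → C:2 H:2 F:3
  CH2 → C:1 H:2
  CH2 → C:1 H:2
  CH2CONH2 → C:2 H:4 O:1 N:1
Element totals:
  C: 6
  H: 10
  F: 3
  N: 1
  O: 1
Molecular formula: C6H10F3NO.
  M = 6(12.011) + 10(1.008) + 3(18.998) + 14.007 + 15.999
    = 72.066 + 10.080 + 56.994 + 14.007 + 15.999 = 169.146

169.15 g/mol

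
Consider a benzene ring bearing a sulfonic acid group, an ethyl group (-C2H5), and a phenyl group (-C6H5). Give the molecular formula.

Atom tally by fragment:
  benzene ring core → C:6 H:6
  (− 3 ring H displaced by substituents)
  + SO3H → S:1 O:3 H:1
  + C2H5 → C:2 H:5
  + C6H5 → C:6 H:5
Element totals:
  C: 14
  H: 14
  O: 3
  S: 1

C14H14O3S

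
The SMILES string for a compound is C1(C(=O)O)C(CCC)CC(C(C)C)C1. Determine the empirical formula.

C6H11O

Atom tally by fragment:
  cyclopentane ring core → C:5 H:10
  (− 3 ring H displaced by substituents)
  + COOH → C:1 H:1 O:2
  + CH2CH2CH3 → C:3 H:7
  + CH(CH3)2 → C:3 H:7
Element totals:
  C: 12
  H: 22
  O: 2
Molecular formula: C12H22O2.
gcd of subscripts = 2; dividing each by 2:
  C: 12/2 = 6
  H: 22/2 = 11
  O: 2/2 = 1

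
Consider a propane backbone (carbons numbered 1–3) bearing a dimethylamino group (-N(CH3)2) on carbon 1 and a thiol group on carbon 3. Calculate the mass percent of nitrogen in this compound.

Atom tally by fragment:
  (CH3)2NCH2 → C:3 H:8 N:1
  CH2 → C:1 H:2
  CH2SH → C:1 H:3 S:1
Element totals:
  C: 5
  H: 13
  N: 1
  S: 1
Molecular formula: C5H13NS.
Molar mass = 119.226 g/mol.
Mass from N: 1 × 14.007 = 14.007 g/mol.
%N = 14.007 / 119.226 × 100 = 11.75%.

11.75%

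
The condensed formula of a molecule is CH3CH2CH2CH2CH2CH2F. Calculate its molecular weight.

104.17 g/mol

Element totals:
  C: 6
  H: 13
  F: 1
Molecular formula: C6H13F.
  M = 6(12.011) + 13(1.008) + 18.998
    = 72.066 + 13.104 + 18.998 = 104.168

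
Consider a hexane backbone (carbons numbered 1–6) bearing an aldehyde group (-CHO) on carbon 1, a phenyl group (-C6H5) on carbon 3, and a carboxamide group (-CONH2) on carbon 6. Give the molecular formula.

Atom tally by fragment:
  OHCCH2 → C:2 H:3 O:1
  CH2 → C:1 H:2
  CH(C6H5) → C:7 H:6
  CH2 → C:1 H:2
  CH2 → C:1 H:2
  CH2CONH2 → C:2 H:4 O:1 N:1
Element totals:
  C: 14
  H: 19
  N: 1
  O: 2

C14H19NO2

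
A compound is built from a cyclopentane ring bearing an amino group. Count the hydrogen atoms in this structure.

Atom tally by fragment:
  cyclopentane ring core → C:5 H:10
  (− 1 ring H displaced by substituents)
  + NH2 → N:1 H:2
Element totals:
  C: 5
  H: 11
  N: 1

11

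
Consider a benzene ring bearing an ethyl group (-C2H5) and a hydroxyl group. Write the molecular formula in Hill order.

C8H10O

Atom tally by fragment:
  benzene ring core → C:6 H:6
  (− 2 ring H displaced by substituents)
  + C2H5 → C:2 H:5
  + OH → O:1 H:1
Element totals:
  C: 8
  H: 10
  O: 1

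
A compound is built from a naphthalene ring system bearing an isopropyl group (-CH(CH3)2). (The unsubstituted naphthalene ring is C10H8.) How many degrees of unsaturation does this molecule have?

Atom tally by fragment:
  naphthalene ring system core → C:10 H:8
  (− 1 ring H displaced by substituents)
  + CH(CH3)2 → C:3 H:7
Element totals:
  C: 13
  H: 14
Molecular formula: C13H14.
DoU = (2C + 2 + N − H − X) / 2 = (2·13 + 2 + 0 − 14 − 0) / 2 = 7.

7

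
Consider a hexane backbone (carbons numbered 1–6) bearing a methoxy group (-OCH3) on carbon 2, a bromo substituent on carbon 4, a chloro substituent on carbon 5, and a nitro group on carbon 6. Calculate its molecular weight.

Atom tally by fragment:
  CH3 → C:1 H:3
  CH(OCH3) → C:2 H:4 O:1
  CH2 → C:1 H:2
  CH(Br) → C:1 H:1 Br:1
  CH(Cl) → C:1 H:1 Cl:1
  CH2NO2 → C:1 H:2 N:1 O:2
Element totals:
  C: 7
  H: 13
  Br: 1
  Cl: 1
  N: 1
  O: 3
Molecular formula: C7H13BrClNO3.
  M = 7(12.011) + 13(1.008) + 79.904 + 35.45 + 14.007 + 3(15.999)
    = 84.077 + 13.104 + 79.904 + 35.450 + 14.007 + 47.997 = 274.539

274.54 g/mol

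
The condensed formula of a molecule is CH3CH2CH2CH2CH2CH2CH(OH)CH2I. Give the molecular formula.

Atom tally by fragment:
  CH3 → C:1 H:3
  CH2 → C:1 H:2
  CH2 → C:1 H:2
  CH2 → C:1 H:2
  CH2 → C:1 H:2
  CH2 → C:1 H:2
  CH(OH) → C:1 H:2 O:1
  CH2I → C:1 H:2 I:1
Element totals:
  C: 8
  H: 17
  I: 1
  O: 1

C8H17IO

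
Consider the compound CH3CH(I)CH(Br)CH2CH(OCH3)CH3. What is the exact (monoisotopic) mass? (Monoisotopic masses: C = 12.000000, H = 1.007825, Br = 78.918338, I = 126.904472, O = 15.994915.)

Element totals:
  C: 7
  H: 14
  Br: 1
  I: 1
  O: 1
Molecular formula: C7H14BrIO.
  M = 7(12.0) + 14(1.007825) + 78.918338 + 126.904472 + 15.994915
    = 84.000000 + 14.109550 + 78.918338 + 126.904472 + 15.994915 = 319.927275

319.9273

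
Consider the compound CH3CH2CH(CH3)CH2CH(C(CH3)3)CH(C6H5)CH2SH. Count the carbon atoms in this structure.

18

Element totals:
  C: 18
  H: 30
  S: 1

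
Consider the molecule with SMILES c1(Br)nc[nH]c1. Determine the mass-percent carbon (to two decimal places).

Atom tally by fragment:
  imidazole ring core → C:3 H:4 N:2
  (− 1 ring H displaced by substituents)
  + Br → Br:1
Element totals:
  C: 3
  H: 3
  Br: 1
  N: 2
Molecular formula: C3H3BrN2.
Molar mass = 146.975 g/mol.
Mass from C: 3 × 12.011 = 36.033 g/mol.
%C = 36.033 / 146.975 × 100 = 24.52%.

24.52%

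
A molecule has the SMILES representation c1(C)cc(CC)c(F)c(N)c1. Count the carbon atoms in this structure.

Atom tally by fragment:
  benzene ring core → C:6 H:6
  (− 4 ring H displaced by substituents)
  + CH3 → C:1 H:3
  + C2H5 → C:2 H:5
  + F → F:1
  + NH2 → N:1 H:2
Element totals:
  C: 9
  H: 12
  F: 1
  N: 1

9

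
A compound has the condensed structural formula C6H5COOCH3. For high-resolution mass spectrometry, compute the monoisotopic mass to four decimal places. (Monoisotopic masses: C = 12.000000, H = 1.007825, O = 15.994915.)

Atom tally by fragment:
  benzene ring core → C:6 H:6
  (− 1 ring H displaced by substituents)
  + COOCH3 → C:2 H:3 O:2
Element totals:
  C: 8
  H: 8
  O: 2
Molecular formula: C8H8O2.
  M = 8(12.0) + 8(1.007825) + 2(15.994915)
    = 96.000000 + 8.062600 + 31.989830 = 136.052430

136.0524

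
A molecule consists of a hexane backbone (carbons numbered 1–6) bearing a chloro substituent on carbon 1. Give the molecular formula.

C6H13Cl

Atom tally by fragment:
  ClCH2 → C:1 H:2 Cl:1
  CH2 → C:1 H:2
  CH2 → C:1 H:2
  CH2 → C:1 H:2
  CH2 → C:1 H:2
  CH3 → C:1 H:3
Element totals:
  C: 6
  H: 13
  Cl: 1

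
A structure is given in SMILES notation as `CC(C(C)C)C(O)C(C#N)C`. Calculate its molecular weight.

155.24 g/mol

Atom tally by fragment:
  CH3 → C:1 H:3
  CH(CH(CH3)2) → C:4 H:8
  CH(OH) → C:1 H:2 O:1
  CH(CN) → C:2 H:1 N:1
  CH3 → C:1 H:3
Element totals:
  C: 9
  H: 17
  N: 1
  O: 1
Molecular formula: C9H17NO.
  M = 9(12.011) + 17(1.008) + 14.007 + 15.999
    = 108.099 + 17.136 + 14.007 + 15.999 = 155.241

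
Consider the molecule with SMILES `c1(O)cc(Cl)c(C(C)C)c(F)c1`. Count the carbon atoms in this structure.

9

Atom tally by fragment:
  benzene ring core → C:6 H:6
  (− 4 ring H displaced by substituents)
  + OH → O:1 H:1
  + Cl → Cl:1
  + CH(CH3)2 → C:3 H:7
  + F → F:1
Element totals:
  C: 9
  H: 10
  Cl: 1
  F: 1
  O: 1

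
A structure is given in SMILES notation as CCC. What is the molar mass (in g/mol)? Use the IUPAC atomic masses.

Atom tally by fragment:
  CH3 → C:1 H:3
  CH2 → C:1 H:2
  CH3 → C:1 H:3
Element totals:
  C: 3
  H: 8
Molecular formula: C3H8.
  M = 3(12.011) + 8(1.008)
    = 36.033 + 8.064 = 44.097

44.10 g/mol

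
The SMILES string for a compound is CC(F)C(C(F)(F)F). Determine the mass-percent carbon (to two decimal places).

36.93%

Atom tally by fragment:
  CH3 → C:1 H:3
  CH(F) → C:1 H:1 F:1
  CH2CF3 → C:2 H:2 F:3
Element totals:
  C: 4
  H: 6
  F: 4
Molecular formula: C4H6F4.
Molar mass = 130.084 g/mol.
Mass from C: 4 × 12.011 = 48.044 g/mol.
%C = 48.044 / 130.084 × 100 = 36.93%.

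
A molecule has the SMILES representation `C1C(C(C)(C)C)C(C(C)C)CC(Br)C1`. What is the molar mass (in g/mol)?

Atom tally by fragment:
  cyclohexane ring core → C:6 H:12
  (− 3 ring H displaced by substituents)
  + C(CH3)3 → C:4 H:9
  + CH(CH3)2 → C:3 H:7
  + Br → Br:1
Element totals:
  C: 13
  H: 25
  Br: 1
Molecular formula: C13H25Br.
  M = 13(12.011) + 25(1.008) + 79.904
    = 156.143 + 25.200 + 79.904 = 261.247

261.25 g/mol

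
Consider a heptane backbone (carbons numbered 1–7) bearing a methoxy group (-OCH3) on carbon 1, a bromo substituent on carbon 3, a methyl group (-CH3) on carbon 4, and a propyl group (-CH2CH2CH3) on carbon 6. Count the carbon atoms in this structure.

Atom tally by fragment:
  CH3OCH2 → C:2 H:5 O:1
  CH2 → C:1 H:2
  CH(Br) → C:1 H:1 Br:1
  CH(CH3) → C:2 H:4
  CH2 → C:1 H:2
  CH(CH2CH2CH3) → C:4 H:8
  CH3 → C:1 H:3
Element totals:
  C: 12
  H: 25
  Br: 1
  O: 1

12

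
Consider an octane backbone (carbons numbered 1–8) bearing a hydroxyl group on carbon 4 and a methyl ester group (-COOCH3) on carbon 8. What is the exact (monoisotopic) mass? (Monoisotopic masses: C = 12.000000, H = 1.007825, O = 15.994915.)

188.1412

Atom tally by fragment:
  CH3 → C:1 H:3
  CH2 → C:1 H:2
  CH2 → C:1 H:2
  CH(OH) → C:1 H:2 O:1
  CH2 → C:1 H:2
  CH2 → C:1 H:2
  CH2 → C:1 H:2
  CH2COOCH3 → C:3 H:5 O:2
Element totals:
  C: 10
  H: 20
  O: 3
Molecular formula: C10H20O3.
  M = 10(12.0) + 20(1.007825) + 3(15.994915)
    = 120.000000 + 20.156500 + 47.984745 = 188.141245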